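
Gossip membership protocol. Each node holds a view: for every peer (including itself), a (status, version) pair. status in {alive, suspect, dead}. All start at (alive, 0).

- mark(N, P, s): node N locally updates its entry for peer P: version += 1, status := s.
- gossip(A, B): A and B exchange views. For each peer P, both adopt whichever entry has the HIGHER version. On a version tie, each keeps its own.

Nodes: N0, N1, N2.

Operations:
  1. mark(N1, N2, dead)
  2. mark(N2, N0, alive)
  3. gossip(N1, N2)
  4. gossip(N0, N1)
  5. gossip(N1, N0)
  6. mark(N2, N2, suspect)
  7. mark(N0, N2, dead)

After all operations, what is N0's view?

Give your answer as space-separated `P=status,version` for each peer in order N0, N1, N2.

Answer: N0=alive,1 N1=alive,0 N2=dead,2

Derivation:
Op 1: N1 marks N2=dead -> (dead,v1)
Op 2: N2 marks N0=alive -> (alive,v1)
Op 3: gossip N1<->N2 -> N1.N0=(alive,v1) N1.N1=(alive,v0) N1.N2=(dead,v1) | N2.N0=(alive,v1) N2.N1=(alive,v0) N2.N2=(dead,v1)
Op 4: gossip N0<->N1 -> N0.N0=(alive,v1) N0.N1=(alive,v0) N0.N2=(dead,v1) | N1.N0=(alive,v1) N1.N1=(alive,v0) N1.N2=(dead,v1)
Op 5: gossip N1<->N0 -> N1.N0=(alive,v1) N1.N1=(alive,v0) N1.N2=(dead,v1) | N0.N0=(alive,v1) N0.N1=(alive,v0) N0.N2=(dead,v1)
Op 6: N2 marks N2=suspect -> (suspect,v2)
Op 7: N0 marks N2=dead -> (dead,v2)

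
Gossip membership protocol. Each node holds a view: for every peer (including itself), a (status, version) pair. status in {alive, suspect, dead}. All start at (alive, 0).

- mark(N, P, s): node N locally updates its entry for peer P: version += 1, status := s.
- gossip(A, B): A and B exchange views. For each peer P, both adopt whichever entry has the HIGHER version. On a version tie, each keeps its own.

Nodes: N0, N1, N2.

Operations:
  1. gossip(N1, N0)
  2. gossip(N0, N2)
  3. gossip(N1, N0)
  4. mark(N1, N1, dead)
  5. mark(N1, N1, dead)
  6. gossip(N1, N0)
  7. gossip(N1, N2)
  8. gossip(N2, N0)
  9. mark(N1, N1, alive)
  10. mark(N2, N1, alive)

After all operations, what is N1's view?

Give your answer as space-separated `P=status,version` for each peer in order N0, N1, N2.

Op 1: gossip N1<->N0 -> N1.N0=(alive,v0) N1.N1=(alive,v0) N1.N2=(alive,v0) | N0.N0=(alive,v0) N0.N1=(alive,v0) N0.N2=(alive,v0)
Op 2: gossip N0<->N2 -> N0.N0=(alive,v0) N0.N1=(alive,v0) N0.N2=(alive,v0) | N2.N0=(alive,v0) N2.N1=(alive,v0) N2.N2=(alive,v0)
Op 3: gossip N1<->N0 -> N1.N0=(alive,v0) N1.N1=(alive,v0) N1.N2=(alive,v0) | N0.N0=(alive,v0) N0.N1=(alive,v0) N0.N2=(alive,v0)
Op 4: N1 marks N1=dead -> (dead,v1)
Op 5: N1 marks N1=dead -> (dead,v2)
Op 6: gossip N1<->N0 -> N1.N0=(alive,v0) N1.N1=(dead,v2) N1.N2=(alive,v0) | N0.N0=(alive,v0) N0.N1=(dead,v2) N0.N2=(alive,v0)
Op 7: gossip N1<->N2 -> N1.N0=(alive,v0) N1.N1=(dead,v2) N1.N2=(alive,v0) | N2.N0=(alive,v0) N2.N1=(dead,v2) N2.N2=(alive,v0)
Op 8: gossip N2<->N0 -> N2.N0=(alive,v0) N2.N1=(dead,v2) N2.N2=(alive,v0) | N0.N0=(alive,v0) N0.N1=(dead,v2) N0.N2=(alive,v0)
Op 9: N1 marks N1=alive -> (alive,v3)
Op 10: N2 marks N1=alive -> (alive,v3)

Answer: N0=alive,0 N1=alive,3 N2=alive,0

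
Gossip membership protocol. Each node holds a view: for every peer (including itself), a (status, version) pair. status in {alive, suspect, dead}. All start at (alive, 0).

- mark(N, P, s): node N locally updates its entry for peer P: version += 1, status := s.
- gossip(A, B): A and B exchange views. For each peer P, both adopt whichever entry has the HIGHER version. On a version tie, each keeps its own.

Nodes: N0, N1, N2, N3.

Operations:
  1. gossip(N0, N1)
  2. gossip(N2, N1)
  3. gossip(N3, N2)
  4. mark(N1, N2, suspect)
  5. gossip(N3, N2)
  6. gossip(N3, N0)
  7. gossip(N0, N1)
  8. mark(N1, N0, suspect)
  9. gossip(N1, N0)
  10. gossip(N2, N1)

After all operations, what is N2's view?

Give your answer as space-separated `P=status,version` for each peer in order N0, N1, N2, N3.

Op 1: gossip N0<->N1 -> N0.N0=(alive,v0) N0.N1=(alive,v0) N0.N2=(alive,v0) N0.N3=(alive,v0) | N1.N0=(alive,v0) N1.N1=(alive,v0) N1.N2=(alive,v0) N1.N3=(alive,v0)
Op 2: gossip N2<->N1 -> N2.N0=(alive,v0) N2.N1=(alive,v0) N2.N2=(alive,v0) N2.N3=(alive,v0) | N1.N0=(alive,v0) N1.N1=(alive,v0) N1.N2=(alive,v0) N1.N3=(alive,v0)
Op 3: gossip N3<->N2 -> N3.N0=(alive,v0) N3.N1=(alive,v0) N3.N2=(alive,v0) N3.N3=(alive,v0) | N2.N0=(alive,v0) N2.N1=(alive,v0) N2.N2=(alive,v0) N2.N3=(alive,v0)
Op 4: N1 marks N2=suspect -> (suspect,v1)
Op 5: gossip N3<->N2 -> N3.N0=(alive,v0) N3.N1=(alive,v0) N3.N2=(alive,v0) N3.N3=(alive,v0) | N2.N0=(alive,v0) N2.N1=(alive,v0) N2.N2=(alive,v0) N2.N3=(alive,v0)
Op 6: gossip N3<->N0 -> N3.N0=(alive,v0) N3.N1=(alive,v0) N3.N2=(alive,v0) N3.N3=(alive,v0) | N0.N0=(alive,v0) N0.N1=(alive,v0) N0.N2=(alive,v0) N0.N3=(alive,v0)
Op 7: gossip N0<->N1 -> N0.N0=(alive,v0) N0.N1=(alive,v0) N0.N2=(suspect,v1) N0.N3=(alive,v0) | N1.N0=(alive,v0) N1.N1=(alive,v0) N1.N2=(suspect,v1) N1.N3=(alive,v0)
Op 8: N1 marks N0=suspect -> (suspect,v1)
Op 9: gossip N1<->N0 -> N1.N0=(suspect,v1) N1.N1=(alive,v0) N1.N2=(suspect,v1) N1.N3=(alive,v0) | N0.N0=(suspect,v1) N0.N1=(alive,v0) N0.N2=(suspect,v1) N0.N3=(alive,v0)
Op 10: gossip N2<->N1 -> N2.N0=(suspect,v1) N2.N1=(alive,v0) N2.N2=(suspect,v1) N2.N3=(alive,v0) | N1.N0=(suspect,v1) N1.N1=(alive,v0) N1.N2=(suspect,v1) N1.N3=(alive,v0)

Answer: N0=suspect,1 N1=alive,0 N2=suspect,1 N3=alive,0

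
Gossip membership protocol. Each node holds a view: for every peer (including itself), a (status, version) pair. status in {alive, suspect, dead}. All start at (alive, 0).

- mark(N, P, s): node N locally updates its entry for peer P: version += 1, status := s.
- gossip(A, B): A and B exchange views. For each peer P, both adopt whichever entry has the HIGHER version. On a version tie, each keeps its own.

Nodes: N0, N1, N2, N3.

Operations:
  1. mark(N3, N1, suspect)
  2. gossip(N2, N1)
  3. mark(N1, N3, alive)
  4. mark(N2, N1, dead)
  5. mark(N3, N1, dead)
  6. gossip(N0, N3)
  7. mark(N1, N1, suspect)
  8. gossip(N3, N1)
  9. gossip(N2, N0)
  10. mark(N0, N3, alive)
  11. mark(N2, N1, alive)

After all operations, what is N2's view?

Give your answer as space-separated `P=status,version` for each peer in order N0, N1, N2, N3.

Answer: N0=alive,0 N1=alive,3 N2=alive,0 N3=alive,0

Derivation:
Op 1: N3 marks N1=suspect -> (suspect,v1)
Op 2: gossip N2<->N1 -> N2.N0=(alive,v0) N2.N1=(alive,v0) N2.N2=(alive,v0) N2.N3=(alive,v0) | N1.N0=(alive,v0) N1.N1=(alive,v0) N1.N2=(alive,v0) N1.N3=(alive,v0)
Op 3: N1 marks N3=alive -> (alive,v1)
Op 4: N2 marks N1=dead -> (dead,v1)
Op 5: N3 marks N1=dead -> (dead,v2)
Op 6: gossip N0<->N3 -> N0.N0=(alive,v0) N0.N1=(dead,v2) N0.N2=(alive,v0) N0.N3=(alive,v0) | N3.N0=(alive,v0) N3.N1=(dead,v2) N3.N2=(alive,v0) N3.N3=(alive,v0)
Op 7: N1 marks N1=suspect -> (suspect,v1)
Op 8: gossip N3<->N1 -> N3.N0=(alive,v0) N3.N1=(dead,v2) N3.N2=(alive,v0) N3.N3=(alive,v1) | N1.N0=(alive,v0) N1.N1=(dead,v2) N1.N2=(alive,v0) N1.N3=(alive,v1)
Op 9: gossip N2<->N0 -> N2.N0=(alive,v0) N2.N1=(dead,v2) N2.N2=(alive,v0) N2.N3=(alive,v0) | N0.N0=(alive,v0) N0.N1=(dead,v2) N0.N2=(alive,v0) N0.N3=(alive,v0)
Op 10: N0 marks N3=alive -> (alive,v1)
Op 11: N2 marks N1=alive -> (alive,v3)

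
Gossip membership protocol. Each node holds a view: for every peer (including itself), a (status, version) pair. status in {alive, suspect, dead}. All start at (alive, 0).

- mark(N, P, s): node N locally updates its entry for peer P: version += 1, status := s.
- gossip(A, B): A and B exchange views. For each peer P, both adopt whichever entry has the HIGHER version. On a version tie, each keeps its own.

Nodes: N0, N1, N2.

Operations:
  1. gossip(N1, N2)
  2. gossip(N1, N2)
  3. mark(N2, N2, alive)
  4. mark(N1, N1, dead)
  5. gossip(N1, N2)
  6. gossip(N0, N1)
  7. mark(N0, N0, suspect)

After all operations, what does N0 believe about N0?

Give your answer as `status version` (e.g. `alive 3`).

Op 1: gossip N1<->N2 -> N1.N0=(alive,v0) N1.N1=(alive,v0) N1.N2=(alive,v0) | N2.N0=(alive,v0) N2.N1=(alive,v0) N2.N2=(alive,v0)
Op 2: gossip N1<->N2 -> N1.N0=(alive,v0) N1.N1=(alive,v0) N1.N2=(alive,v0) | N2.N0=(alive,v0) N2.N1=(alive,v0) N2.N2=(alive,v0)
Op 3: N2 marks N2=alive -> (alive,v1)
Op 4: N1 marks N1=dead -> (dead,v1)
Op 5: gossip N1<->N2 -> N1.N0=(alive,v0) N1.N1=(dead,v1) N1.N2=(alive,v1) | N2.N0=(alive,v0) N2.N1=(dead,v1) N2.N2=(alive,v1)
Op 6: gossip N0<->N1 -> N0.N0=(alive,v0) N0.N1=(dead,v1) N0.N2=(alive,v1) | N1.N0=(alive,v0) N1.N1=(dead,v1) N1.N2=(alive,v1)
Op 7: N0 marks N0=suspect -> (suspect,v1)

Answer: suspect 1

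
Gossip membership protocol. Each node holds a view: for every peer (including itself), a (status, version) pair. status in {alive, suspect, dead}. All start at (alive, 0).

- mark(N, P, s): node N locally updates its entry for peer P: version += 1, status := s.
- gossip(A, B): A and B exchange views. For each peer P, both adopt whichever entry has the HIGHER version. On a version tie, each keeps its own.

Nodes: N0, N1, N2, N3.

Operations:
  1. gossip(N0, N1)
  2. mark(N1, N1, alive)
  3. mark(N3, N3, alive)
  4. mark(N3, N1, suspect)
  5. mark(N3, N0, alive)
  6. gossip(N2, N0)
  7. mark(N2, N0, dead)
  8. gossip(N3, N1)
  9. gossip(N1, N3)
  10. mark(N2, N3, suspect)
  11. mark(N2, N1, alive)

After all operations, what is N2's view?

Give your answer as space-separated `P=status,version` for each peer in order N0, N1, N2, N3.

Op 1: gossip N0<->N1 -> N0.N0=(alive,v0) N0.N1=(alive,v0) N0.N2=(alive,v0) N0.N3=(alive,v0) | N1.N0=(alive,v0) N1.N1=(alive,v0) N1.N2=(alive,v0) N1.N3=(alive,v0)
Op 2: N1 marks N1=alive -> (alive,v1)
Op 3: N3 marks N3=alive -> (alive,v1)
Op 4: N3 marks N1=suspect -> (suspect,v1)
Op 5: N3 marks N0=alive -> (alive,v1)
Op 6: gossip N2<->N0 -> N2.N0=(alive,v0) N2.N1=(alive,v0) N2.N2=(alive,v0) N2.N3=(alive,v0) | N0.N0=(alive,v0) N0.N1=(alive,v0) N0.N2=(alive,v0) N0.N3=(alive,v0)
Op 7: N2 marks N0=dead -> (dead,v1)
Op 8: gossip N3<->N1 -> N3.N0=(alive,v1) N3.N1=(suspect,v1) N3.N2=(alive,v0) N3.N3=(alive,v1) | N1.N0=(alive,v1) N1.N1=(alive,v1) N1.N2=(alive,v0) N1.N3=(alive,v1)
Op 9: gossip N1<->N3 -> N1.N0=(alive,v1) N1.N1=(alive,v1) N1.N2=(alive,v0) N1.N3=(alive,v1) | N3.N0=(alive,v1) N3.N1=(suspect,v1) N3.N2=(alive,v0) N3.N3=(alive,v1)
Op 10: N2 marks N3=suspect -> (suspect,v1)
Op 11: N2 marks N1=alive -> (alive,v1)

Answer: N0=dead,1 N1=alive,1 N2=alive,0 N3=suspect,1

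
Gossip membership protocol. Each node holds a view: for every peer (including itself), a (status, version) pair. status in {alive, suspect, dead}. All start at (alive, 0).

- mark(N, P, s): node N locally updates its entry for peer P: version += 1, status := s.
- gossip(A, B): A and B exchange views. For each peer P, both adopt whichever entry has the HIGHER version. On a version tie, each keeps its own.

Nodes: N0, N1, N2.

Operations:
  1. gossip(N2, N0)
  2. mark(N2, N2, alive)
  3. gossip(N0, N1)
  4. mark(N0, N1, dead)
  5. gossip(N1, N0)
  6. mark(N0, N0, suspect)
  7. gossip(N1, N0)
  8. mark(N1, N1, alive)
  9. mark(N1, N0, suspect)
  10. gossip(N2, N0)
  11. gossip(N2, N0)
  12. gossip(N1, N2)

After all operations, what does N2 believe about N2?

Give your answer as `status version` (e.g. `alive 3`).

Answer: alive 1

Derivation:
Op 1: gossip N2<->N0 -> N2.N0=(alive,v0) N2.N1=(alive,v0) N2.N2=(alive,v0) | N0.N0=(alive,v0) N0.N1=(alive,v0) N0.N2=(alive,v0)
Op 2: N2 marks N2=alive -> (alive,v1)
Op 3: gossip N0<->N1 -> N0.N0=(alive,v0) N0.N1=(alive,v0) N0.N2=(alive,v0) | N1.N0=(alive,v0) N1.N1=(alive,v0) N1.N2=(alive,v0)
Op 4: N0 marks N1=dead -> (dead,v1)
Op 5: gossip N1<->N0 -> N1.N0=(alive,v0) N1.N1=(dead,v1) N1.N2=(alive,v0) | N0.N0=(alive,v0) N0.N1=(dead,v1) N0.N2=(alive,v0)
Op 6: N0 marks N0=suspect -> (suspect,v1)
Op 7: gossip N1<->N0 -> N1.N0=(suspect,v1) N1.N1=(dead,v1) N1.N2=(alive,v0) | N0.N0=(suspect,v1) N0.N1=(dead,v1) N0.N2=(alive,v0)
Op 8: N1 marks N1=alive -> (alive,v2)
Op 9: N1 marks N0=suspect -> (suspect,v2)
Op 10: gossip N2<->N0 -> N2.N0=(suspect,v1) N2.N1=(dead,v1) N2.N2=(alive,v1) | N0.N0=(suspect,v1) N0.N1=(dead,v1) N0.N2=(alive,v1)
Op 11: gossip N2<->N0 -> N2.N0=(suspect,v1) N2.N1=(dead,v1) N2.N2=(alive,v1) | N0.N0=(suspect,v1) N0.N1=(dead,v1) N0.N2=(alive,v1)
Op 12: gossip N1<->N2 -> N1.N0=(suspect,v2) N1.N1=(alive,v2) N1.N2=(alive,v1) | N2.N0=(suspect,v2) N2.N1=(alive,v2) N2.N2=(alive,v1)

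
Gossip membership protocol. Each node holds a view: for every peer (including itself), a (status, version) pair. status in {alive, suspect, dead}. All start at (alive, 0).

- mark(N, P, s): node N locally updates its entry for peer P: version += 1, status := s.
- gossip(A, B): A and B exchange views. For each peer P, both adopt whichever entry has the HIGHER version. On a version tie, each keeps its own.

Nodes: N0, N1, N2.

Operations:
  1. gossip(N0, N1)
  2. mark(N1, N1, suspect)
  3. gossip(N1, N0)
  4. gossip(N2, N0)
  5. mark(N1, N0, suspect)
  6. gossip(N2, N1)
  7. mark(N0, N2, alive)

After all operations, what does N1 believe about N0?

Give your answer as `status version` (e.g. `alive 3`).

Op 1: gossip N0<->N1 -> N0.N0=(alive,v0) N0.N1=(alive,v0) N0.N2=(alive,v0) | N1.N0=(alive,v0) N1.N1=(alive,v0) N1.N2=(alive,v0)
Op 2: N1 marks N1=suspect -> (suspect,v1)
Op 3: gossip N1<->N0 -> N1.N0=(alive,v0) N1.N1=(suspect,v1) N1.N2=(alive,v0) | N0.N0=(alive,v0) N0.N1=(suspect,v1) N0.N2=(alive,v0)
Op 4: gossip N2<->N0 -> N2.N0=(alive,v0) N2.N1=(suspect,v1) N2.N2=(alive,v0) | N0.N0=(alive,v0) N0.N1=(suspect,v1) N0.N2=(alive,v0)
Op 5: N1 marks N0=suspect -> (suspect,v1)
Op 6: gossip N2<->N1 -> N2.N0=(suspect,v1) N2.N1=(suspect,v1) N2.N2=(alive,v0) | N1.N0=(suspect,v1) N1.N1=(suspect,v1) N1.N2=(alive,v0)
Op 7: N0 marks N2=alive -> (alive,v1)

Answer: suspect 1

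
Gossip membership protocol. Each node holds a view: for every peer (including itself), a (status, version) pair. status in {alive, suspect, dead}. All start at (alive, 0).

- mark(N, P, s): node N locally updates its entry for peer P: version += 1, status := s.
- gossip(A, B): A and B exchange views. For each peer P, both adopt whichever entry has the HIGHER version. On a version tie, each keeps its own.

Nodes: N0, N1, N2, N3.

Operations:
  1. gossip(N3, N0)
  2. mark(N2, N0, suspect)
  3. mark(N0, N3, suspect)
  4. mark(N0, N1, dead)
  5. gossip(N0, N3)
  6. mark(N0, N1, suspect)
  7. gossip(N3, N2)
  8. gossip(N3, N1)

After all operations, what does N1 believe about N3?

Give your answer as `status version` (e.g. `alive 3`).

Op 1: gossip N3<->N0 -> N3.N0=(alive,v0) N3.N1=(alive,v0) N3.N2=(alive,v0) N3.N3=(alive,v0) | N0.N0=(alive,v0) N0.N1=(alive,v0) N0.N2=(alive,v0) N0.N3=(alive,v0)
Op 2: N2 marks N0=suspect -> (suspect,v1)
Op 3: N0 marks N3=suspect -> (suspect,v1)
Op 4: N0 marks N1=dead -> (dead,v1)
Op 5: gossip N0<->N3 -> N0.N0=(alive,v0) N0.N1=(dead,v1) N0.N2=(alive,v0) N0.N3=(suspect,v1) | N3.N0=(alive,v0) N3.N1=(dead,v1) N3.N2=(alive,v0) N3.N3=(suspect,v1)
Op 6: N0 marks N1=suspect -> (suspect,v2)
Op 7: gossip N3<->N2 -> N3.N0=(suspect,v1) N3.N1=(dead,v1) N3.N2=(alive,v0) N3.N3=(suspect,v1) | N2.N0=(suspect,v1) N2.N1=(dead,v1) N2.N2=(alive,v0) N2.N3=(suspect,v1)
Op 8: gossip N3<->N1 -> N3.N0=(suspect,v1) N3.N1=(dead,v1) N3.N2=(alive,v0) N3.N3=(suspect,v1) | N1.N0=(suspect,v1) N1.N1=(dead,v1) N1.N2=(alive,v0) N1.N3=(suspect,v1)

Answer: suspect 1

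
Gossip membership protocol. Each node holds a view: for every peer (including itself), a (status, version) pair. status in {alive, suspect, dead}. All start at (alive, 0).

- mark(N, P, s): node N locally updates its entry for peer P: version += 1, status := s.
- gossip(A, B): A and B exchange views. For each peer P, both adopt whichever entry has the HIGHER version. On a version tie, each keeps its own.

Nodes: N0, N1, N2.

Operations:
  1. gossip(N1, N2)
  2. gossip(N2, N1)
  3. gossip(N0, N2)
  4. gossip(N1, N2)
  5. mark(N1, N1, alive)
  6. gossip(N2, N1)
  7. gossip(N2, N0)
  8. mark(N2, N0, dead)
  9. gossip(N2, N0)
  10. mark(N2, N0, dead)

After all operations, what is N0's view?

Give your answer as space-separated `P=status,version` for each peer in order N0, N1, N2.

Answer: N0=dead,1 N1=alive,1 N2=alive,0

Derivation:
Op 1: gossip N1<->N2 -> N1.N0=(alive,v0) N1.N1=(alive,v0) N1.N2=(alive,v0) | N2.N0=(alive,v0) N2.N1=(alive,v0) N2.N2=(alive,v0)
Op 2: gossip N2<->N1 -> N2.N0=(alive,v0) N2.N1=(alive,v0) N2.N2=(alive,v0) | N1.N0=(alive,v0) N1.N1=(alive,v0) N1.N2=(alive,v0)
Op 3: gossip N0<->N2 -> N0.N0=(alive,v0) N0.N1=(alive,v0) N0.N2=(alive,v0) | N2.N0=(alive,v0) N2.N1=(alive,v0) N2.N2=(alive,v0)
Op 4: gossip N1<->N2 -> N1.N0=(alive,v0) N1.N1=(alive,v0) N1.N2=(alive,v0) | N2.N0=(alive,v0) N2.N1=(alive,v0) N2.N2=(alive,v0)
Op 5: N1 marks N1=alive -> (alive,v1)
Op 6: gossip N2<->N1 -> N2.N0=(alive,v0) N2.N1=(alive,v1) N2.N2=(alive,v0) | N1.N0=(alive,v0) N1.N1=(alive,v1) N1.N2=(alive,v0)
Op 7: gossip N2<->N0 -> N2.N0=(alive,v0) N2.N1=(alive,v1) N2.N2=(alive,v0) | N0.N0=(alive,v0) N0.N1=(alive,v1) N0.N2=(alive,v0)
Op 8: N2 marks N0=dead -> (dead,v1)
Op 9: gossip N2<->N0 -> N2.N0=(dead,v1) N2.N1=(alive,v1) N2.N2=(alive,v0) | N0.N0=(dead,v1) N0.N1=(alive,v1) N0.N2=(alive,v0)
Op 10: N2 marks N0=dead -> (dead,v2)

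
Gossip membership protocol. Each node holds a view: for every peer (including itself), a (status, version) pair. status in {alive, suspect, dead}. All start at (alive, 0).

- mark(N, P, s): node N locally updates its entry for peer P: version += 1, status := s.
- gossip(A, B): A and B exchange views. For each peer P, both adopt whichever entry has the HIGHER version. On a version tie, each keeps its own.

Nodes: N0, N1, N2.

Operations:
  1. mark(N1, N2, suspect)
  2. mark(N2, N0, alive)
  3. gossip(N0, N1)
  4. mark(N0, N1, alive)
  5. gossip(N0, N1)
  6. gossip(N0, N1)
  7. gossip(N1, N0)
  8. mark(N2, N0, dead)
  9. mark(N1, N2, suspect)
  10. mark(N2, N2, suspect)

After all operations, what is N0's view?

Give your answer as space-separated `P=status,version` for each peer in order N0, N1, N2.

Answer: N0=alive,0 N1=alive,1 N2=suspect,1

Derivation:
Op 1: N1 marks N2=suspect -> (suspect,v1)
Op 2: N2 marks N0=alive -> (alive,v1)
Op 3: gossip N0<->N1 -> N0.N0=(alive,v0) N0.N1=(alive,v0) N0.N2=(suspect,v1) | N1.N0=(alive,v0) N1.N1=(alive,v0) N1.N2=(suspect,v1)
Op 4: N0 marks N1=alive -> (alive,v1)
Op 5: gossip N0<->N1 -> N0.N0=(alive,v0) N0.N1=(alive,v1) N0.N2=(suspect,v1) | N1.N0=(alive,v0) N1.N1=(alive,v1) N1.N2=(suspect,v1)
Op 6: gossip N0<->N1 -> N0.N0=(alive,v0) N0.N1=(alive,v1) N0.N2=(suspect,v1) | N1.N0=(alive,v0) N1.N1=(alive,v1) N1.N2=(suspect,v1)
Op 7: gossip N1<->N0 -> N1.N0=(alive,v0) N1.N1=(alive,v1) N1.N2=(suspect,v1) | N0.N0=(alive,v0) N0.N1=(alive,v1) N0.N2=(suspect,v1)
Op 8: N2 marks N0=dead -> (dead,v2)
Op 9: N1 marks N2=suspect -> (suspect,v2)
Op 10: N2 marks N2=suspect -> (suspect,v1)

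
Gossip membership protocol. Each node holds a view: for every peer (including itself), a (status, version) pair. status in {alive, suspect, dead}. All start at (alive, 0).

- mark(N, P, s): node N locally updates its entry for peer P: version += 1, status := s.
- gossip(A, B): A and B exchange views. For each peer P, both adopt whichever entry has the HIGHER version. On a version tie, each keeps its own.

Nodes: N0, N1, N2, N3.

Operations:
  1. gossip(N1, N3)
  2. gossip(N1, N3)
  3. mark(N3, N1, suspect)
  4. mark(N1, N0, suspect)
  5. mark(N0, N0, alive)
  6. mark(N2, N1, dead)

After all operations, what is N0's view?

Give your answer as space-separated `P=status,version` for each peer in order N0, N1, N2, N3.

Answer: N0=alive,1 N1=alive,0 N2=alive,0 N3=alive,0

Derivation:
Op 1: gossip N1<->N3 -> N1.N0=(alive,v0) N1.N1=(alive,v0) N1.N2=(alive,v0) N1.N3=(alive,v0) | N3.N0=(alive,v0) N3.N1=(alive,v0) N3.N2=(alive,v0) N3.N3=(alive,v0)
Op 2: gossip N1<->N3 -> N1.N0=(alive,v0) N1.N1=(alive,v0) N1.N2=(alive,v0) N1.N3=(alive,v0) | N3.N0=(alive,v0) N3.N1=(alive,v0) N3.N2=(alive,v0) N3.N3=(alive,v0)
Op 3: N3 marks N1=suspect -> (suspect,v1)
Op 4: N1 marks N0=suspect -> (suspect,v1)
Op 5: N0 marks N0=alive -> (alive,v1)
Op 6: N2 marks N1=dead -> (dead,v1)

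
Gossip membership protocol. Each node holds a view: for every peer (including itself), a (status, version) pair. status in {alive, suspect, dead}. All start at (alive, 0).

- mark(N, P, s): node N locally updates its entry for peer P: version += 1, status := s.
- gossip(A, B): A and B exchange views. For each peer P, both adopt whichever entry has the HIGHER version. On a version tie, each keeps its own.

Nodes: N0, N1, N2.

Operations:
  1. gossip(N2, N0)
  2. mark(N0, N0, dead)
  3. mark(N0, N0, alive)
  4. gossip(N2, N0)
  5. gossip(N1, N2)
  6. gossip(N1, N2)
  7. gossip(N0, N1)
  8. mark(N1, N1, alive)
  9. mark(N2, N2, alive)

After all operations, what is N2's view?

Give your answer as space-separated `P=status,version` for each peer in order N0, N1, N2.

Op 1: gossip N2<->N0 -> N2.N0=(alive,v0) N2.N1=(alive,v0) N2.N2=(alive,v0) | N0.N0=(alive,v0) N0.N1=(alive,v0) N0.N2=(alive,v0)
Op 2: N0 marks N0=dead -> (dead,v1)
Op 3: N0 marks N0=alive -> (alive,v2)
Op 4: gossip N2<->N0 -> N2.N0=(alive,v2) N2.N1=(alive,v0) N2.N2=(alive,v0) | N0.N0=(alive,v2) N0.N1=(alive,v0) N0.N2=(alive,v0)
Op 5: gossip N1<->N2 -> N1.N0=(alive,v2) N1.N1=(alive,v0) N1.N2=(alive,v0) | N2.N0=(alive,v2) N2.N1=(alive,v0) N2.N2=(alive,v0)
Op 6: gossip N1<->N2 -> N1.N0=(alive,v2) N1.N1=(alive,v0) N1.N2=(alive,v0) | N2.N0=(alive,v2) N2.N1=(alive,v0) N2.N2=(alive,v0)
Op 7: gossip N0<->N1 -> N0.N0=(alive,v2) N0.N1=(alive,v0) N0.N2=(alive,v0) | N1.N0=(alive,v2) N1.N1=(alive,v0) N1.N2=(alive,v0)
Op 8: N1 marks N1=alive -> (alive,v1)
Op 9: N2 marks N2=alive -> (alive,v1)

Answer: N0=alive,2 N1=alive,0 N2=alive,1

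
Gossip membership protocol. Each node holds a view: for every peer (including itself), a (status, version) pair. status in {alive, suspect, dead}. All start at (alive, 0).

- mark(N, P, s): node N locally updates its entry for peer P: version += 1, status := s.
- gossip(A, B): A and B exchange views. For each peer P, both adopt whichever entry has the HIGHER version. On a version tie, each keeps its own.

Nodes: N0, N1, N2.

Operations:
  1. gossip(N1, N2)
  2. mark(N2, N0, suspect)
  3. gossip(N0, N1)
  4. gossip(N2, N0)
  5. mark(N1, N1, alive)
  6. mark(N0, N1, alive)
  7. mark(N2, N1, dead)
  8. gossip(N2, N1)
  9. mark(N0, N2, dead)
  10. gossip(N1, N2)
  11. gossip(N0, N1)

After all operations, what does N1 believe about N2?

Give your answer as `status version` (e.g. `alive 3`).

Op 1: gossip N1<->N2 -> N1.N0=(alive,v0) N1.N1=(alive,v0) N1.N2=(alive,v0) | N2.N0=(alive,v0) N2.N1=(alive,v0) N2.N2=(alive,v0)
Op 2: N2 marks N0=suspect -> (suspect,v1)
Op 3: gossip N0<->N1 -> N0.N0=(alive,v0) N0.N1=(alive,v0) N0.N2=(alive,v0) | N1.N0=(alive,v0) N1.N1=(alive,v0) N1.N2=(alive,v0)
Op 4: gossip N2<->N0 -> N2.N0=(suspect,v1) N2.N1=(alive,v0) N2.N2=(alive,v0) | N0.N0=(suspect,v1) N0.N1=(alive,v0) N0.N2=(alive,v0)
Op 5: N1 marks N1=alive -> (alive,v1)
Op 6: N0 marks N1=alive -> (alive,v1)
Op 7: N2 marks N1=dead -> (dead,v1)
Op 8: gossip N2<->N1 -> N2.N0=(suspect,v1) N2.N1=(dead,v1) N2.N2=(alive,v0) | N1.N0=(suspect,v1) N1.N1=(alive,v1) N1.N2=(alive,v0)
Op 9: N0 marks N2=dead -> (dead,v1)
Op 10: gossip N1<->N2 -> N1.N0=(suspect,v1) N1.N1=(alive,v1) N1.N2=(alive,v0) | N2.N0=(suspect,v1) N2.N1=(dead,v1) N2.N2=(alive,v0)
Op 11: gossip N0<->N1 -> N0.N0=(suspect,v1) N0.N1=(alive,v1) N0.N2=(dead,v1) | N1.N0=(suspect,v1) N1.N1=(alive,v1) N1.N2=(dead,v1)

Answer: dead 1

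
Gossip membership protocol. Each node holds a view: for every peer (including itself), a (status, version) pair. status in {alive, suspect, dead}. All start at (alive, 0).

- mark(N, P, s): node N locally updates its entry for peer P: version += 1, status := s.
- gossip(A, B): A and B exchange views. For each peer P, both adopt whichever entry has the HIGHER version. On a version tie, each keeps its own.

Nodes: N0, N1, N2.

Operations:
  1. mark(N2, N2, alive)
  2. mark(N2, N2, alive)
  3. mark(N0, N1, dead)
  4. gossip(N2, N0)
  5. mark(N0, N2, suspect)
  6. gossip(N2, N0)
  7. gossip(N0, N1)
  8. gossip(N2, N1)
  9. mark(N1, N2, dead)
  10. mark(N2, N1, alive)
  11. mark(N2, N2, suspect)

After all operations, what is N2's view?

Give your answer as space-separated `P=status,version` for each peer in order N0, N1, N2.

Op 1: N2 marks N2=alive -> (alive,v1)
Op 2: N2 marks N2=alive -> (alive,v2)
Op 3: N0 marks N1=dead -> (dead,v1)
Op 4: gossip N2<->N0 -> N2.N0=(alive,v0) N2.N1=(dead,v1) N2.N2=(alive,v2) | N0.N0=(alive,v0) N0.N1=(dead,v1) N0.N2=(alive,v2)
Op 5: N0 marks N2=suspect -> (suspect,v3)
Op 6: gossip N2<->N0 -> N2.N0=(alive,v0) N2.N1=(dead,v1) N2.N2=(suspect,v3) | N0.N0=(alive,v0) N0.N1=(dead,v1) N0.N2=(suspect,v3)
Op 7: gossip N0<->N1 -> N0.N0=(alive,v0) N0.N1=(dead,v1) N0.N2=(suspect,v3) | N1.N0=(alive,v0) N1.N1=(dead,v1) N1.N2=(suspect,v3)
Op 8: gossip N2<->N1 -> N2.N0=(alive,v0) N2.N1=(dead,v1) N2.N2=(suspect,v3) | N1.N0=(alive,v0) N1.N1=(dead,v1) N1.N2=(suspect,v3)
Op 9: N1 marks N2=dead -> (dead,v4)
Op 10: N2 marks N1=alive -> (alive,v2)
Op 11: N2 marks N2=suspect -> (suspect,v4)

Answer: N0=alive,0 N1=alive,2 N2=suspect,4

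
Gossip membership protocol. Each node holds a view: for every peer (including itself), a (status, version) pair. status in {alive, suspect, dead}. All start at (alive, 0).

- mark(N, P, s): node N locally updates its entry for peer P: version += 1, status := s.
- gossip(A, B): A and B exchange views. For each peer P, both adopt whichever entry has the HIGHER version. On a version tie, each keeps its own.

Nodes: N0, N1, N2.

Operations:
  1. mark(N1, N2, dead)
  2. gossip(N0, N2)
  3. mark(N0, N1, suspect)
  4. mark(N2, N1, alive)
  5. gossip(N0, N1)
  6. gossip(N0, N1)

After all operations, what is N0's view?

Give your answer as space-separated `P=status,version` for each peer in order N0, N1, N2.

Answer: N0=alive,0 N1=suspect,1 N2=dead,1

Derivation:
Op 1: N1 marks N2=dead -> (dead,v1)
Op 2: gossip N0<->N2 -> N0.N0=(alive,v0) N0.N1=(alive,v0) N0.N2=(alive,v0) | N2.N0=(alive,v0) N2.N1=(alive,v0) N2.N2=(alive,v0)
Op 3: N0 marks N1=suspect -> (suspect,v1)
Op 4: N2 marks N1=alive -> (alive,v1)
Op 5: gossip N0<->N1 -> N0.N0=(alive,v0) N0.N1=(suspect,v1) N0.N2=(dead,v1) | N1.N0=(alive,v0) N1.N1=(suspect,v1) N1.N2=(dead,v1)
Op 6: gossip N0<->N1 -> N0.N0=(alive,v0) N0.N1=(suspect,v1) N0.N2=(dead,v1) | N1.N0=(alive,v0) N1.N1=(suspect,v1) N1.N2=(dead,v1)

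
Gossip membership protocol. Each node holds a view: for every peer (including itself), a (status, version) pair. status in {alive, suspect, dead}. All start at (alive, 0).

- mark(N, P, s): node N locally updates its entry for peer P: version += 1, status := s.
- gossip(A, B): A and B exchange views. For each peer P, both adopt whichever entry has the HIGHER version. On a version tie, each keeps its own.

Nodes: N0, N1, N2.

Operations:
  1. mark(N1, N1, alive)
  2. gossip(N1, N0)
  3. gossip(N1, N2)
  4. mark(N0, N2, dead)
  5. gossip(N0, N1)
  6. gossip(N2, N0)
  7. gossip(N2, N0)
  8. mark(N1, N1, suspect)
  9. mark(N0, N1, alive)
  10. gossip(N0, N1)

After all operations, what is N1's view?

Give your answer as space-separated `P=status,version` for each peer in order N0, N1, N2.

Answer: N0=alive,0 N1=suspect,2 N2=dead,1

Derivation:
Op 1: N1 marks N1=alive -> (alive,v1)
Op 2: gossip N1<->N0 -> N1.N0=(alive,v0) N1.N1=(alive,v1) N1.N2=(alive,v0) | N0.N0=(alive,v0) N0.N1=(alive,v1) N0.N2=(alive,v0)
Op 3: gossip N1<->N2 -> N1.N0=(alive,v0) N1.N1=(alive,v1) N1.N2=(alive,v0) | N2.N0=(alive,v0) N2.N1=(alive,v1) N2.N2=(alive,v0)
Op 4: N0 marks N2=dead -> (dead,v1)
Op 5: gossip N0<->N1 -> N0.N0=(alive,v0) N0.N1=(alive,v1) N0.N2=(dead,v1) | N1.N0=(alive,v0) N1.N1=(alive,v1) N1.N2=(dead,v1)
Op 6: gossip N2<->N0 -> N2.N0=(alive,v0) N2.N1=(alive,v1) N2.N2=(dead,v1) | N0.N0=(alive,v0) N0.N1=(alive,v1) N0.N2=(dead,v1)
Op 7: gossip N2<->N0 -> N2.N0=(alive,v0) N2.N1=(alive,v1) N2.N2=(dead,v1) | N0.N0=(alive,v0) N0.N1=(alive,v1) N0.N2=(dead,v1)
Op 8: N1 marks N1=suspect -> (suspect,v2)
Op 9: N0 marks N1=alive -> (alive,v2)
Op 10: gossip N0<->N1 -> N0.N0=(alive,v0) N0.N1=(alive,v2) N0.N2=(dead,v1) | N1.N0=(alive,v0) N1.N1=(suspect,v2) N1.N2=(dead,v1)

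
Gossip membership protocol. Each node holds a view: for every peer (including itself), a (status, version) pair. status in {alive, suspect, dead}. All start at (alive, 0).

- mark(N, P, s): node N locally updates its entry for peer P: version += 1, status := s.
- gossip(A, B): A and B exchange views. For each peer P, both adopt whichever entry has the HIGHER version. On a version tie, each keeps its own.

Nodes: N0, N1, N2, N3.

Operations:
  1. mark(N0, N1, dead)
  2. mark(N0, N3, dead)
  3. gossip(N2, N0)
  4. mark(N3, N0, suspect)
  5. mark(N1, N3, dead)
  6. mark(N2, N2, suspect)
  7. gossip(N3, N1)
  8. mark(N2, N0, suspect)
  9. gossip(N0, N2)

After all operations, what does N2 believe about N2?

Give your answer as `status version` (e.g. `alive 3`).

Answer: suspect 1

Derivation:
Op 1: N0 marks N1=dead -> (dead,v1)
Op 2: N0 marks N3=dead -> (dead,v1)
Op 3: gossip N2<->N0 -> N2.N0=(alive,v0) N2.N1=(dead,v1) N2.N2=(alive,v0) N2.N3=(dead,v1) | N0.N0=(alive,v0) N0.N1=(dead,v1) N0.N2=(alive,v0) N0.N3=(dead,v1)
Op 4: N3 marks N0=suspect -> (suspect,v1)
Op 5: N1 marks N3=dead -> (dead,v1)
Op 6: N2 marks N2=suspect -> (suspect,v1)
Op 7: gossip N3<->N1 -> N3.N0=(suspect,v1) N3.N1=(alive,v0) N3.N2=(alive,v0) N3.N3=(dead,v1) | N1.N0=(suspect,v1) N1.N1=(alive,v0) N1.N2=(alive,v0) N1.N3=(dead,v1)
Op 8: N2 marks N0=suspect -> (suspect,v1)
Op 9: gossip N0<->N2 -> N0.N0=(suspect,v1) N0.N1=(dead,v1) N0.N2=(suspect,v1) N0.N3=(dead,v1) | N2.N0=(suspect,v1) N2.N1=(dead,v1) N2.N2=(suspect,v1) N2.N3=(dead,v1)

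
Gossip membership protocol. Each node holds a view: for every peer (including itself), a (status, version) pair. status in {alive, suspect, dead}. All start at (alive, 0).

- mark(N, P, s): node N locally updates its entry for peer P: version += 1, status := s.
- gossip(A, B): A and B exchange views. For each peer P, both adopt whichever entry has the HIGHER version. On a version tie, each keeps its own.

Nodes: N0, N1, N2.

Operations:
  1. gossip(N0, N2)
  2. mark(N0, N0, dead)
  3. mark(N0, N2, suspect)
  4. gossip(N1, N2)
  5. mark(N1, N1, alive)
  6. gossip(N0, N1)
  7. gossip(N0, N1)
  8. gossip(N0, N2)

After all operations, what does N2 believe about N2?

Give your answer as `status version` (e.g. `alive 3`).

Answer: suspect 1

Derivation:
Op 1: gossip N0<->N2 -> N0.N0=(alive,v0) N0.N1=(alive,v0) N0.N2=(alive,v0) | N2.N0=(alive,v0) N2.N1=(alive,v0) N2.N2=(alive,v0)
Op 2: N0 marks N0=dead -> (dead,v1)
Op 3: N0 marks N2=suspect -> (suspect,v1)
Op 4: gossip N1<->N2 -> N1.N0=(alive,v0) N1.N1=(alive,v0) N1.N2=(alive,v0) | N2.N0=(alive,v0) N2.N1=(alive,v0) N2.N2=(alive,v0)
Op 5: N1 marks N1=alive -> (alive,v1)
Op 6: gossip N0<->N1 -> N0.N0=(dead,v1) N0.N1=(alive,v1) N0.N2=(suspect,v1) | N1.N0=(dead,v1) N1.N1=(alive,v1) N1.N2=(suspect,v1)
Op 7: gossip N0<->N1 -> N0.N0=(dead,v1) N0.N1=(alive,v1) N0.N2=(suspect,v1) | N1.N0=(dead,v1) N1.N1=(alive,v1) N1.N2=(suspect,v1)
Op 8: gossip N0<->N2 -> N0.N0=(dead,v1) N0.N1=(alive,v1) N0.N2=(suspect,v1) | N2.N0=(dead,v1) N2.N1=(alive,v1) N2.N2=(suspect,v1)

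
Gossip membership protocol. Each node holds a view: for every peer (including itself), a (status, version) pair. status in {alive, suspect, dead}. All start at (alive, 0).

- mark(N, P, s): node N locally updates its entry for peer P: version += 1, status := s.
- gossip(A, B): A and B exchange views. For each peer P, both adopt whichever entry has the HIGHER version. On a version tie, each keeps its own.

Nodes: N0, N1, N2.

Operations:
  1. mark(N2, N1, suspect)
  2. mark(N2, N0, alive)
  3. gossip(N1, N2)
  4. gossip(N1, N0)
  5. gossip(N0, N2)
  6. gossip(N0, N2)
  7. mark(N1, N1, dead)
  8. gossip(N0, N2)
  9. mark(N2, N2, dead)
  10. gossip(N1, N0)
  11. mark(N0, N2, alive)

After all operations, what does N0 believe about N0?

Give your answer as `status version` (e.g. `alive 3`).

Answer: alive 1

Derivation:
Op 1: N2 marks N1=suspect -> (suspect,v1)
Op 2: N2 marks N0=alive -> (alive,v1)
Op 3: gossip N1<->N2 -> N1.N0=(alive,v1) N1.N1=(suspect,v1) N1.N2=(alive,v0) | N2.N0=(alive,v1) N2.N1=(suspect,v1) N2.N2=(alive,v0)
Op 4: gossip N1<->N0 -> N1.N0=(alive,v1) N1.N1=(suspect,v1) N1.N2=(alive,v0) | N0.N0=(alive,v1) N0.N1=(suspect,v1) N0.N2=(alive,v0)
Op 5: gossip N0<->N2 -> N0.N0=(alive,v1) N0.N1=(suspect,v1) N0.N2=(alive,v0) | N2.N0=(alive,v1) N2.N1=(suspect,v1) N2.N2=(alive,v0)
Op 6: gossip N0<->N2 -> N0.N0=(alive,v1) N0.N1=(suspect,v1) N0.N2=(alive,v0) | N2.N0=(alive,v1) N2.N1=(suspect,v1) N2.N2=(alive,v0)
Op 7: N1 marks N1=dead -> (dead,v2)
Op 8: gossip N0<->N2 -> N0.N0=(alive,v1) N0.N1=(suspect,v1) N0.N2=(alive,v0) | N2.N0=(alive,v1) N2.N1=(suspect,v1) N2.N2=(alive,v0)
Op 9: N2 marks N2=dead -> (dead,v1)
Op 10: gossip N1<->N0 -> N1.N0=(alive,v1) N1.N1=(dead,v2) N1.N2=(alive,v0) | N0.N0=(alive,v1) N0.N1=(dead,v2) N0.N2=(alive,v0)
Op 11: N0 marks N2=alive -> (alive,v1)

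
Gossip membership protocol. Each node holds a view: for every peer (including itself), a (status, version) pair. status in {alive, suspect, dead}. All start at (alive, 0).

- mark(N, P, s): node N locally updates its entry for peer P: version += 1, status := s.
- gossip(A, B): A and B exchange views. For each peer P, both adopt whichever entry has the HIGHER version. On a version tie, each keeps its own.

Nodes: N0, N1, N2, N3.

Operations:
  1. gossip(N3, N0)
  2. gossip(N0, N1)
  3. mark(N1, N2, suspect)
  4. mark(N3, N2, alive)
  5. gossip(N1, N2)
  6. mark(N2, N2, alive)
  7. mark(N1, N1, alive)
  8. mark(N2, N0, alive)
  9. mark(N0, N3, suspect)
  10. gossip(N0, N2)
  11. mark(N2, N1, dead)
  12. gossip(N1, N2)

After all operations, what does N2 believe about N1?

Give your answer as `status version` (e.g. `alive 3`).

Answer: dead 1

Derivation:
Op 1: gossip N3<->N0 -> N3.N0=(alive,v0) N3.N1=(alive,v0) N3.N2=(alive,v0) N3.N3=(alive,v0) | N0.N0=(alive,v0) N0.N1=(alive,v0) N0.N2=(alive,v0) N0.N3=(alive,v0)
Op 2: gossip N0<->N1 -> N0.N0=(alive,v0) N0.N1=(alive,v0) N0.N2=(alive,v0) N0.N3=(alive,v0) | N1.N0=(alive,v0) N1.N1=(alive,v0) N1.N2=(alive,v0) N1.N3=(alive,v0)
Op 3: N1 marks N2=suspect -> (suspect,v1)
Op 4: N3 marks N2=alive -> (alive,v1)
Op 5: gossip N1<->N2 -> N1.N0=(alive,v0) N1.N1=(alive,v0) N1.N2=(suspect,v1) N1.N3=(alive,v0) | N2.N0=(alive,v0) N2.N1=(alive,v0) N2.N2=(suspect,v1) N2.N3=(alive,v0)
Op 6: N2 marks N2=alive -> (alive,v2)
Op 7: N1 marks N1=alive -> (alive,v1)
Op 8: N2 marks N0=alive -> (alive,v1)
Op 9: N0 marks N3=suspect -> (suspect,v1)
Op 10: gossip N0<->N2 -> N0.N0=(alive,v1) N0.N1=(alive,v0) N0.N2=(alive,v2) N0.N3=(suspect,v1) | N2.N0=(alive,v1) N2.N1=(alive,v0) N2.N2=(alive,v2) N2.N3=(suspect,v1)
Op 11: N2 marks N1=dead -> (dead,v1)
Op 12: gossip N1<->N2 -> N1.N0=(alive,v1) N1.N1=(alive,v1) N1.N2=(alive,v2) N1.N3=(suspect,v1) | N2.N0=(alive,v1) N2.N1=(dead,v1) N2.N2=(alive,v2) N2.N3=(suspect,v1)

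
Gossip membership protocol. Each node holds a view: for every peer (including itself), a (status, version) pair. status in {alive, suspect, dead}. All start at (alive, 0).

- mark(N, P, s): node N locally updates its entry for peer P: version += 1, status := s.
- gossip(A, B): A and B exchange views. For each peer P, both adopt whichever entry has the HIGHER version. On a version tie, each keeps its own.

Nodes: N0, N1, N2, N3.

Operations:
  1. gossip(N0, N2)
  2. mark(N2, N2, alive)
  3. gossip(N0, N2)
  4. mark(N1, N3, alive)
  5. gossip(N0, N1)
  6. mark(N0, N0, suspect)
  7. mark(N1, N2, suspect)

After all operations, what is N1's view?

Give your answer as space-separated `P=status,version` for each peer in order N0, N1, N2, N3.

Op 1: gossip N0<->N2 -> N0.N0=(alive,v0) N0.N1=(alive,v0) N0.N2=(alive,v0) N0.N3=(alive,v0) | N2.N0=(alive,v0) N2.N1=(alive,v0) N2.N2=(alive,v0) N2.N3=(alive,v0)
Op 2: N2 marks N2=alive -> (alive,v1)
Op 3: gossip N0<->N2 -> N0.N0=(alive,v0) N0.N1=(alive,v0) N0.N2=(alive,v1) N0.N3=(alive,v0) | N2.N0=(alive,v0) N2.N1=(alive,v0) N2.N2=(alive,v1) N2.N3=(alive,v0)
Op 4: N1 marks N3=alive -> (alive,v1)
Op 5: gossip N0<->N1 -> N0.N0=(alive,v0) N0.N1=(alive,v0) N0.N2=(alive,v1) N0.N3=(alive,v1) | N1.N0=(alive,v0) N1.N1=(alive,v0) N1.N2=(alive,v1) N1.N3=(alive,v1)
Op 6: N0 marks N0=suspect -> (suspect,v1)
Op 7: N1 marks N2=suspect -> (suspect,v2)

Answer: N0=alive,0 N1=alive,0 N2=suspect,2 N3=alive,1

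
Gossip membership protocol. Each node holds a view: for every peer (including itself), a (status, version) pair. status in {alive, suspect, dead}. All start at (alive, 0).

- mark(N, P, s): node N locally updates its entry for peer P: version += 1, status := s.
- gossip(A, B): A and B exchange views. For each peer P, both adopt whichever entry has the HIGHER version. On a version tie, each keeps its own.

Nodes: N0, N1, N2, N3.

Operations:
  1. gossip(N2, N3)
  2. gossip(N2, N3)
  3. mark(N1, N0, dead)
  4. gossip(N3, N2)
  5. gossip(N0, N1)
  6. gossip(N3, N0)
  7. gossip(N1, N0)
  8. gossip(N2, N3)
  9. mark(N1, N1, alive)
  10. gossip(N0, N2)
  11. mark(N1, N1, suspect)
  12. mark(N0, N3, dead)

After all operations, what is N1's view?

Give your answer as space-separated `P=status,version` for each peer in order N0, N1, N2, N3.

Answer: N0=dead,1 N1=suspect,2 N2=alive,0 N3=alive,0

Derivation:
Op 1: gossip N2<->N3 -> N2.N0=(alive,v0) N2.N1=(alive,v0) N2.N2=(alive,v0) N2.N3=(alive,v0) | N3.N0=(alive,v0) N3.N1=(alive,v0) N3.N2=(alive,v0) N3.N3=(alive,v0)
Op 2: gossip N2<->N3 -> N2.N0=(alive,v0) N2.N1=(alive,v0) N2.N2=(alive,v0) N2.N3=(alive,v0) | N3.N0=(alive,v0) N3.N1=(alive,v0) N3.N2=(alive,v0) N3.N3=(alive,v0)
Op 3: N1 marks N0=dead -> (dead,v1)
Op 4: gossip N3<->N2 -> N3.N0=(alive,v0) N3.N1=(alive,v0) N3.N2=(alive,v0) N3.N3=(alive,v0) | N2.N0=(alive,v0) N2.N1=(alive,v0) N2.N2=(alive,v0) N2.N3=(alive,v0)
Op 5: gossip N0<->N1 -> N0.N0=(dead,v1) N0.N1=(alive,v0) N0.N2=(alive,v0) N0.N3=(alive,v0) | N1.N0=(dead,v1) N1.N1=(alive,v0) N1.N2=(alive,v0) N1.N3=(alive,v0)
Op 6: gossip N3<->N0 -> N3.N0=(dead,v1) N3.N1=(alive,v0) N3.N2=(alive,v0) N3.N3=(alive,v0) | N0.N0=(dead,v1) N0.N1=(alive,v0) N0.N2=(alive,v0) N0.N3=(alive,v0)
Op 7: gossip N1<->N0 -> N1.N0=(dead,v1) N1.N1=(alive,v0) N1.N2=(alive,v0) N1.N3=(alive,v0) | N0.N0=(dead,v1) N0.N1=(alive,v0) N0.N2=(alive,v0) N0.N3=(alive,v0)
Op 8: gossip N2<->N3 -> N2.N0=(dead,v1) N2.N1=(alive,v0) N2.N2=(alive,v0) N2.N3=(alive,v0) | N3.N0=(dead,v1) N3.N1=(alive,v0) N3.N2=(alive,v0) N3.N3=(alive,v0)
Op 9: N1 marks N1=alive -> (alive,v1)
Op 10: gossip N0<->N2 -> N0.N0=(dead,v1) N0.N1=(alive,v0) N0.N2=(alive,v0) N0.N3=(alive,v0) | N2.N0=(dead,v1) N2.N1=(alive,v0) N2.N2=(alive,v0) N2.N3=(alive,v0)
Op 11: N1 marks N1=suspect -> (suspect,v2)
Op 12: N0 marks N3=dead -> (dead,v1)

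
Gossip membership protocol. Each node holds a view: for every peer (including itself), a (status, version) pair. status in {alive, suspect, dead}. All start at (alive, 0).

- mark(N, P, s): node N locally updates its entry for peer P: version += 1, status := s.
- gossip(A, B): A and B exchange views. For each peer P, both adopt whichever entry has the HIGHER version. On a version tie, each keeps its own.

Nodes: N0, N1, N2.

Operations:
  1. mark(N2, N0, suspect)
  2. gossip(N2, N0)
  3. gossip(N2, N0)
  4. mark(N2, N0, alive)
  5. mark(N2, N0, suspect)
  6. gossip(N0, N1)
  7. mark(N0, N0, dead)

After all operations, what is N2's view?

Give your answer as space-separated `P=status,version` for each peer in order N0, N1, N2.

Op 1: N2 marks N0=suspect -> (suspect,v1)
Op 2: gossip N2<->N0 -> N2.N0=(suspect,v1) N2.N1=(alive,v0) N2.N2=(alive,v0) | N0.N0=(suspect,v1) N0.N1=(alive,v0) N0.N2=(alive,v0)
Op 3: gossip N2<->N0 -> N2.N0=(suspect,v1) N2.N1=(alive,v0) N2.N2=(alive,v0) | N0.N0=(suspect,v1) N0.N1=(alive,v0) N0.N2=(alive,v0)
Op 4: N2 marks N0=alive -> (alive,v2)
Op 5: N2 marks N0=suspect -> (suspect,v3)
Op 6: gossip N0<->N1 -> N0.N0=(suspect,v1) N0.N1=(alive,v0) N0.N2=(alive,v0) | N1.N0=(suspect,v1) N1.N1=(alive,v0) N1.N2=(alive,v0)
Op 7: N0 marks N0=dead -> (dead,v2)

Answer: N0=suspect,3 N1=alive,0 N2=alive,0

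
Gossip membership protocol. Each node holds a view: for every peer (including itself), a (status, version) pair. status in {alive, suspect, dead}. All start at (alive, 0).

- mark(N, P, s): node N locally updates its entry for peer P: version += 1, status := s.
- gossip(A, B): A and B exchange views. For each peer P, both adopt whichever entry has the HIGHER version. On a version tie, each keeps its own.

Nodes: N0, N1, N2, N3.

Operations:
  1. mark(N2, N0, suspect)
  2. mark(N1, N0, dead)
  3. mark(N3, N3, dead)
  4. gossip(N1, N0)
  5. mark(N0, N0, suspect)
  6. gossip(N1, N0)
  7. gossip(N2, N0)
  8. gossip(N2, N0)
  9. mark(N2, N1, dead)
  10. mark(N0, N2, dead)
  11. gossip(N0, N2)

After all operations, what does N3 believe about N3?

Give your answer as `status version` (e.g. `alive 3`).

Answer: dead 1

Derivation:
Op 1: N2 marks N0=suspect -> (suspect,v1)
Op 2: N1 marks N0=dead -> (dead,v1)
Op 3: N3 marks N3=dead -> (dead,v1)
Op 4: gossip N1<->N0 -> N1.N0=(dead,v1) N1.N1=(alive,v0) N1.N2=(alive,v0) N1.N3=(alive,v0) | N0.N0=(dead,v1) N0.N1=(alive,v0) N0.N2=(alive,v0) N0.N3=(alive,v0)
Op 5: N0 marks N0=suspect -> (suspect,v2)
Op 6: gossip N1<->N0 -> N1.N0=(suspect,v2) N1.N1=(alive,v0) N1.N2=(alive,v0) N1.N3=(alive,v0) | N0.N0=(suspect,v2) N0.N1=(alive,v0) N0.N2=(alive,v0) N0.N3=(alive,v0)
Op 7: gossip N2<->N0 -> N2.N0=(suspect,v2) N2.N1=(alive,v0) N2.N2=(alive,v0) N2.N3=(alive,v0) | N0.N0=(suspect,v2) N0.N1=(alive,v0) N0.N2=(alive,v0) N0.N3=(alive,v0)
Op 8: gossip N2<->N0 -> N2.N0=(suspect,v2) N2.N1=(alive,v0) N2.N2=(alive,v0) N2.N3=(alive,v0) | N0.N0=(suspect,v2) N0.N1=(alive,v0) N0.N2=(alive,v0) N0.N3=(alive,v0)
Op 9: N2 marks N1=dead -> (dead,v1)
Op 10: N0 marks N2=dead -> (dead,v1)
Op 11: gossip N0<->N2 -> N0.N0=(suspect,v2) N0.N1=(dead,v1) N0.N2=(dead,v1) N0.N3=(alive,v0) | N2.N0=(suspect,v2) N2.N1=(dead,v1) N2.N2=(dead,v1) N2.N3=(alive,v0)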